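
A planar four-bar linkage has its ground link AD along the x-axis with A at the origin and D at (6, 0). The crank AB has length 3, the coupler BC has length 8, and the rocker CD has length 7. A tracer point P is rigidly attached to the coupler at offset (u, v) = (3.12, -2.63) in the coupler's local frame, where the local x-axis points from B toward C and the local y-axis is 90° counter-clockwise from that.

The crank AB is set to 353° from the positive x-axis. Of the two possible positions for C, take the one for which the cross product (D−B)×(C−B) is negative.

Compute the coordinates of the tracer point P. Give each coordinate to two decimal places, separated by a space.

2.74 -4.44

A=(0,0), D=(6.00,0)
B = A + 3.00·(cos353°, sin353°) = (2.9776, -0.3656)
|BD| = 3.0444
circle(B,8.00) ∩ circle(D,7.00): a=3.9857, h=6.9364
  candidates: C₊=(6.1015,6.9993) cross=21.117; C₋=(7.7675,-6.7732) cross=-21.117
  mode - wants cross < 0 → take C=(7.7675,-6.7732) (cross=-21.117)
ex = (C−B)/|BC| = (0.5987,-0.8009); ey = (0.8009,0.5987)
P = B + 3.12·ex + -2.63·ey = (2.7392,-4.4392)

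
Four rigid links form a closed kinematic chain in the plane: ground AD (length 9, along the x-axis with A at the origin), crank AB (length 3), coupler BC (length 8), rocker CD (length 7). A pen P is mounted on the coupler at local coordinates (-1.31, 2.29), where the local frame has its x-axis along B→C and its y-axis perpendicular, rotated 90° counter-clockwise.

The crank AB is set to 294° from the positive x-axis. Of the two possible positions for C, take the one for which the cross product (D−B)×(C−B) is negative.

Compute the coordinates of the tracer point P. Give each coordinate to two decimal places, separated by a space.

1.30 -0.10

A=(0,0), D=(9.00,0)
B = A + 3.00·(cos294°, sin294°) = (1.2202, -2.7406)
|BD| = 8.2484
circle(B,8.00) ∩ circle(D,7.00): a=5.0335, h=6.2181
  candidates: C₊=(3.9017,4.7966) cross=51.289; C₋=(8.0337,-6.9330) cross=-51.289
  mode - wants cross < 0 → take C=(8.0337,-6.9330) (cross=-51.289)
ex = (C−B)/|BC| = (0.8517,-0.5240); ey = (0.5240,0.8517)
P = B + -1.31·ex + 2.29·ey = (1.3046,-0.1038)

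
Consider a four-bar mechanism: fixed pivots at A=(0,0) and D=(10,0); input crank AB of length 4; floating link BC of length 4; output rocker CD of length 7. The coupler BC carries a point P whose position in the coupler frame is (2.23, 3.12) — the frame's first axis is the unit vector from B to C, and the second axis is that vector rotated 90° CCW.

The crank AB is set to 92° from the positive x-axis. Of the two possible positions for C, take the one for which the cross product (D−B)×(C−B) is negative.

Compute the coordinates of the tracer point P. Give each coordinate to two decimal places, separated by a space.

3.40 5.47

A=(0,0), D=(10.00,0)
B = A + 4.00·(cos92°, sin92°) = (-0.1396, 3.9976)
|BD| = 10.8992
circle(B,4.00) ∩ circle(D,7.00): a=3.9357, h=0.7143
  candidates: C₊=(3.7838,3.2185) cross=7.785; C₋=(3.2598,1.8895) cross=-7.785
  mode - wants cross < 0 → take C=(3.2598,1.8895) (cross=-7.785)
ex = (C−B)/|BC| = (0.8499,-0.5270); ey = (0.5270,0.8499)
P = B + 2.23·ex + 3.12·ey = (3.3999,5.4739)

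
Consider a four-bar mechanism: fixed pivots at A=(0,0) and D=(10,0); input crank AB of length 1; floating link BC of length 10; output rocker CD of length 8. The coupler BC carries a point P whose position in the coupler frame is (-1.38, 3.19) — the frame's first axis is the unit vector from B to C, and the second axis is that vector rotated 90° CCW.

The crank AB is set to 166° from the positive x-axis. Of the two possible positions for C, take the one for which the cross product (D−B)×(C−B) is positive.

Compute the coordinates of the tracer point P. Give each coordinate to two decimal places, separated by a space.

-4.16 1.62

A=(0,0), D=(10.00,0)
B = A + 1.00·(cos166°, sin166°) = (-0.9703, 0.2419)
|BD| = 10.9730
circle(B,10.00) ∩ circle(D,8.00): a=7.1269, h=7.0148
  candidates: C₊=(6.3095,7.0979) cross=76.973; C₋=(6.0002,-6.9283) cross=-76.973
  mode + wants cross > 0 → take C=(6.3095,7.0979) (cross=76.973)
ex = (C−B)/|BC| = (0.7280,0.6856); ey = (-0.6856,0.7280)
P = B + -1.38·ex + 3.19·ey = (-4.1620,1.6181)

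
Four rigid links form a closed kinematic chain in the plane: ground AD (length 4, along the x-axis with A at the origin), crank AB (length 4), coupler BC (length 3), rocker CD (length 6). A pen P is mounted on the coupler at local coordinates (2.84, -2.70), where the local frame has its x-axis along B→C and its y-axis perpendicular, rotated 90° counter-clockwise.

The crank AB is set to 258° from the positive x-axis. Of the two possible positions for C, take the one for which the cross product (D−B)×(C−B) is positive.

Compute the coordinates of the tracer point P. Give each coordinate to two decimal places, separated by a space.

0.68 -0.30

A=(0,0), D=(4.00,0)
B = A + 4.00·(cos258°, sin258°) = (-0.8316, -3.9126)
|BD| = 6.2172
circle(B,3.00) ∩ circle(D,6.00): a=0.9372, h=2.8499
  candidates: C₊=(-1.8968,-1.1080) cross=17.718; C₋=(1.6902,-5.5376) cross=-17.718
  mode + wants cross > 0 → take C=(-1.8968,-1.1080) (cross=17.718)
ex = (C−B)/|BC| = (-0.3551,0.9348); ey = (-0.9348,-0.3551)
P = B + 2.84·ex + -2.70·ey = (0.6841,-0.2990)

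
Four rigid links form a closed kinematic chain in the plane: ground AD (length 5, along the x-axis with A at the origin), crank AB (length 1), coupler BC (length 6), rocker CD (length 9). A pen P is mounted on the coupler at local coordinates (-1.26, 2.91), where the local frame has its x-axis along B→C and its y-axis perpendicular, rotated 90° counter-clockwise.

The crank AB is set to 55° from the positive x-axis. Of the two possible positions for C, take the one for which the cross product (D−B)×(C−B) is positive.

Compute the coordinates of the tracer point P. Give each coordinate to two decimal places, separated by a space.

A=(0,0), D=(5.00,0)
B = A + 1.00·(cos55°, sin55°) = (0.5736, 0.8192)
|BD| = 4.5016
circle(B,6.00) ∩ circle(D,9.00): a=-2.7475, h=5.3340
  candidates: C₊=(-1.1574,6.5640) cross=24.011; C₋=(-3.0986,-3.9258) cross=-24.011
  mode + wants cross > 0 → take C=(-1.1574,6.5640) (cross=24.011)
ex = (C−B)/|BC| = (-0.2885,0.9575); ey = (-0.9575,-0.2885)
P = B + -1.26·ex + 2.91·ey = (-1.8492,-1.2268)

-1.85 -1.23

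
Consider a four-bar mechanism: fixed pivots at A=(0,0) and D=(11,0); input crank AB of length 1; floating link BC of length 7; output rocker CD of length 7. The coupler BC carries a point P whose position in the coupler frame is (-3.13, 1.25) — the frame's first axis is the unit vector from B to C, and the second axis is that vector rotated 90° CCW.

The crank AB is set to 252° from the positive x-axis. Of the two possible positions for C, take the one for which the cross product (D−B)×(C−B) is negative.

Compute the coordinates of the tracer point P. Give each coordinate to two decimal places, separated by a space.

A=(0,0), D=(11.00,0)
B = A + 1.00·(cos252°, sin252°) = (-0.3090, -0.9511)
|BD| = 11.3489
circle(B,7.00) ∩ circle(D,7.00): a=5.6745, h=4.0988
  candidates: C₊=(5.0020,3.6089) cross=46.517; C₋=(5.6890,-4.5599) cross=-46.517
  mode - wants cross < 0 → take C=(5.6890,-4.5599) (cross=-46.517)
ex = (C−B)/|BC| = (0.8569,-0.5156); ey = (0.5156,0.8569)
P = B + -3.13·ex + 1.25·ey = (-2.3465,1.7337)

-2.35 1.73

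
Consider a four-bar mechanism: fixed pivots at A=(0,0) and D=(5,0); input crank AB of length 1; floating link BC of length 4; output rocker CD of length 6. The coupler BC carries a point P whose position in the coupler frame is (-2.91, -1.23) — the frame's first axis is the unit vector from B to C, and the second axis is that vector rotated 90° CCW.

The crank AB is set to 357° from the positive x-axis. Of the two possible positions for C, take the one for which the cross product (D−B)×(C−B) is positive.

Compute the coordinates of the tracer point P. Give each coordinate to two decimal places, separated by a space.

A=(0,0), D=(5.00,0)
B = A + 1.00·(cos357°, sin357°) = (0.9986, -0.0523)
|BD| = 4.0017
circle(B,4.00) ∩ circle(D,6.00): a=-0.4981, h=3.9689
  candidates: C₊=(0.4487,3.9097) cross=15.882; C₋=(0.5525,-4.0274) cross=-15.882
  mode + wants cross > 0 → take C=(0.4487,3.9097) (cross=15.882)
ex = (C−B)/|BC| = (-0.1375,0.9905); ey = (-0.9905,-0.1375)
P = B + -2.91·ex + -1.23·ey = (2.6170,-2.7656)

2.62 -2.77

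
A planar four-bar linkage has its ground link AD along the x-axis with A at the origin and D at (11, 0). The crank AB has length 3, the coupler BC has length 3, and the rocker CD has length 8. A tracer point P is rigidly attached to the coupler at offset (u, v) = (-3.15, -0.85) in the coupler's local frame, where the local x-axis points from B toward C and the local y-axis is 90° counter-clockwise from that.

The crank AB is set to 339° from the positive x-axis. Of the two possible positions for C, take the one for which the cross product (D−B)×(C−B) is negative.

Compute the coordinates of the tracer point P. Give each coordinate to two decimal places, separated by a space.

0.78 1.49

A=(0,0), D=(11.00,0)
B = A + 3.00·(cos339°, sin339°) = (2.8007, -1.0751)
|BD| = 8.2694
circle(B,3.00) ∩ circle(D,8.00): a=0.8092, h=2.8888
  candidates: C₊=(3.2275,1.8944) cross=23.889; C₋=(3.9787,-3.8342) cross=-23.889
  mode - wants cross < 0 → take C=(3.9787,-3.8342) (cross=-23.889)
ex = (C−B)/|BC| = (0.3926,-0.9197); ey = (0.9197,0.3926)
P = B + -3.15·ex + -0.85·ey = (0.7822,1.4882)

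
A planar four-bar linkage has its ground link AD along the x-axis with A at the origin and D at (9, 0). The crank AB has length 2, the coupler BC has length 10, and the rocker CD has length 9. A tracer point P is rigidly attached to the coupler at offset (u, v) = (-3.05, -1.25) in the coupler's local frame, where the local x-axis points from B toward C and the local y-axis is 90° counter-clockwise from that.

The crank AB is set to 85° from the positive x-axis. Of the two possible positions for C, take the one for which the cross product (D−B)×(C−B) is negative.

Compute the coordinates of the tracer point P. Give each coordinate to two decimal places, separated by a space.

A=(0,0), D=(9.00,0)
B = A + 2.00·(cos85°, sin85°) = (0.1743, 1.9924)
|BD| = 9.0478
circle(B,10.00) ∩ circle(D,9.00): a=5.5739, h=8.3025
  candidates: C₊=(7.4396,8.8637) cross=75.119; C₋=(3.7831,-7.3337) cross=-75.119
  mode - wants cross < 0 → take C=(3.7831,-7.3337) (cross=-75.119)
ex = (C−B)/|BC| = (0.3609,-0.9326); ey = (0.9326,0.3609)
P = B + -3.05·ex + -1.25·ey = (-2.0921,4.3858)

-2.09 4.39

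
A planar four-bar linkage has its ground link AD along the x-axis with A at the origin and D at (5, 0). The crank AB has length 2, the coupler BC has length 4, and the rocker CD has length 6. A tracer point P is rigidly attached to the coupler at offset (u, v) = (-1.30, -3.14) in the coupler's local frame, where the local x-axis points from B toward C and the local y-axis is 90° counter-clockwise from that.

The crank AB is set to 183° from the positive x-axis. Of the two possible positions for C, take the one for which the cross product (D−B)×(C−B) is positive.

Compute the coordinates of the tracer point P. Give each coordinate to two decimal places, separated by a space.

0.06 -2.81

A=(0,0), D=(5.00,0)
B = A + 2.00·(cos183°, sin183°) = (-1.9973, -0.1047)
|BD| = 6.9980
circle(B,4.00) ∩ circle(D,6.00): a=2.0700, h=3.4227
  candidates: C₊=(0.0214,3.3486) cross=23.952; C₋=(0.1238,-3.4960) cross=-23.952
  mode + wants cross > 0 → take C=(0.0214,3.3486) (cross=23.952)
ex = (C−B)/|BC| = (0.5047,0.8633); ey = (-0.8633,0.5047)
P = B + -1.30·ex + -3.14·ey = (0.0575,-2.8116)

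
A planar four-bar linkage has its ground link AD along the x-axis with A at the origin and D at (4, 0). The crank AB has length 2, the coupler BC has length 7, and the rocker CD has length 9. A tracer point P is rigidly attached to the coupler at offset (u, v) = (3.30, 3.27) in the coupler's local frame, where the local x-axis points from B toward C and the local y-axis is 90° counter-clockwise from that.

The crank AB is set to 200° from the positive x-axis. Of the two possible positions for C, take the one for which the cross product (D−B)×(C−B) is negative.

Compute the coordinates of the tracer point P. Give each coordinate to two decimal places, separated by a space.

A=(0,0), D=(4.00,0)
B = A + 2.00·(cos200°, sin200°) = (-1.8794, -0.6840)
|BD| = 5.9190
circle(B,7.00) ∩ circle(D,9.00): a=0.2564, h=6.9953
  candidates: C₊=(-2.4331,6.2940) cross=41.406; C₋=(-0.8163,-7.6028) cross=-41.406
  mode - wants cross < 0 → take C=(-0.8163,-7.6028) (cross=-41.406)
ex = (C−B)/|BC| = (0.1519,-0.9884); ey = (0.9884,0.1519)
P = B + 3.30·ex + 3.27·ey = (1.8539,-3.4492)

1.85 -3.45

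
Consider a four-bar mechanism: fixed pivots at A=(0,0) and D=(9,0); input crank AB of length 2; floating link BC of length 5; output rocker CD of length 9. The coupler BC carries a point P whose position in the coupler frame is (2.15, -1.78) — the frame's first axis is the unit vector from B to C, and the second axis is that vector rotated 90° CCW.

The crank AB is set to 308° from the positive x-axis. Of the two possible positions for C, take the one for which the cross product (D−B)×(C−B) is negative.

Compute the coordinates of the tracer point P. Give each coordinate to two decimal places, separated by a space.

0.13 -4.14

A=(0,0), D=(9.00,0)
B = A + 2.00·(cos308°, sin308°) = (1.2313, -1.5760)
|BD| = 7.9269
circle(B,5.00) ∩ circle(D,9.00): a=0.4312, h=4.9814
  candidates: C₊=(0.6635,3.3916) cross=39.487; C₋=(2.6443,-6.3722) cross=-39.487
  mode - wants cross < 0 → take C=(2.6443,-6.3722) (cross=-39.487)
ex = (C−B)/|BC| = (0.2826,-0.9592); ey = (0.9592,0.2826)
P = B + 2.15·ex + -1.78·ey = (0.1315,-4.1414)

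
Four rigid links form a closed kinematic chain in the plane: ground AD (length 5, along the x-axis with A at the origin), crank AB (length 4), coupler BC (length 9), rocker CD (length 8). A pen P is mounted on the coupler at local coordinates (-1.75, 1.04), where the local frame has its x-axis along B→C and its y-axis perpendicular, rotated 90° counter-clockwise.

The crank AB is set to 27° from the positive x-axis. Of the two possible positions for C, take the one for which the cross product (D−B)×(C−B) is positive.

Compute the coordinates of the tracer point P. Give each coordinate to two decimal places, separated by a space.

A=(0,0), D=(5.00,0)
B = A + 4.00·(cos27°, sin27°) = (3.5640, 1.8160)
|BD| = 2.3151
circle(B,9.00) ∩ circle(D,8.00): a=4.8291, h=7.5947
  candidates: C₊=(12.5166,2.7388) cross=17.583; C₋=(0.6021,-6.6827) cross=-17.583
  mode + wants cross > 0 → take C=(12.5166,2.7388) (cross=17.583)
ex = (C−B)/|BC| = (0.9947,0.1025); ey = (-0.1025,0.9947)
P = B + -1.75·ex + 1.04·ey = (1.7166,2.6710)

1.72 2.67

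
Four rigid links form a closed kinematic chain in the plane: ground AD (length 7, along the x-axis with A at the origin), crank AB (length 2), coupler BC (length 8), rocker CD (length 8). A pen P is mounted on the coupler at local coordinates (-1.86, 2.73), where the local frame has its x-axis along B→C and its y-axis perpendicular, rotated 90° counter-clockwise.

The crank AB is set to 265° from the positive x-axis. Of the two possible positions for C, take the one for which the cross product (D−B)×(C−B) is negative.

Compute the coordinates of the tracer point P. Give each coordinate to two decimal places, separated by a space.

0.54 1.23

A=(0,0), D=(7.00,0)
B = A + 2.00·(cos265°, sin265°) = (-0.1743, -1.9924)
|BD| = 7.4458
circle(B,8.00) ∩ circle(D,8.00): a=3.7229, h=7.0810
  candidates: C₊=(1.5181,5.8265) cross=52.724; C₋=(5.3076,-7.8189) cross=-52.724
  mode - wants cross < 0 → take C=(5.3076,-7.8189) (cross=-52.724)
ex = (C−B)/|BC| = (0.6852,-0.7283); ey = (0.7283,0.6852)
P = B + -1.86·ex + 2.73·ey = (0.5395,1.2330)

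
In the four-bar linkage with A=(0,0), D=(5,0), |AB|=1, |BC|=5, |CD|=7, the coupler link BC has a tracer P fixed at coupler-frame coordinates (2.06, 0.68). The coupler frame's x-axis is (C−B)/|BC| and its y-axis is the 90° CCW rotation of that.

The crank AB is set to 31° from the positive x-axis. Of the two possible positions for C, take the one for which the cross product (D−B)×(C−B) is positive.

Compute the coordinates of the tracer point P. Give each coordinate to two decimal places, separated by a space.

A=(0,0), D=(5.00,0)
B = A + 1.00·(cos31°, sin31°) = (0.8572, 0.5150)
|BD| = 4.1747
circle(B,5.00) ∩ circle(D,7.00): a=-0.7871, h=4.9377
  candidates: C₊=(0.6853,5.5121) cross=20.613; C₋=(-0.5331,-4.2878) cross=-20.613
  mode + wants cross > 0 → take C=(0.6853,5.5121) (cross=20.613)
ex = (C−B)/|BC| = (-0.0344,0.9994); ey = (-0.9994,-0.0344)
P = B + 2.06·ex + 0.68·ey = (0.1067,2.5504)

0.11 2.55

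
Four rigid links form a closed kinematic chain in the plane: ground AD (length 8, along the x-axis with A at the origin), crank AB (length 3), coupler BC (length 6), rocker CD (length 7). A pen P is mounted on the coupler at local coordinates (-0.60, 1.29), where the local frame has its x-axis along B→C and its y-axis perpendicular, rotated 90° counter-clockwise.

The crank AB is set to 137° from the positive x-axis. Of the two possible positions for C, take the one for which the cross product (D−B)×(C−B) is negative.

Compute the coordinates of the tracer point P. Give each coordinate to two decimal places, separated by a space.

-1.55 3.32

A=(0,0), D=(8.00,0)
B = A + 3.00·(cos137°, sin137°) = (-2.1941, 2.0460)
|BD| = 10.3974
circle(B,6.00) ∩ circle(D,7.00): a=4.5735, h=3.8837
  candidates: C₊=(3.0543,4.9538) cross=40.380; C₋=(1.5258,-2.6617) cross=-40.380
  mode - wants cross < 0 → take C=(1.5258,-2.6617) (cross=-40.380)
ex = (C−B)/|BC| = (0.6200,-0.7846); ey = (0.7846,0.6200)
P = B + -0.60·ex + 1.29·ey = (-1.5539,3.3165)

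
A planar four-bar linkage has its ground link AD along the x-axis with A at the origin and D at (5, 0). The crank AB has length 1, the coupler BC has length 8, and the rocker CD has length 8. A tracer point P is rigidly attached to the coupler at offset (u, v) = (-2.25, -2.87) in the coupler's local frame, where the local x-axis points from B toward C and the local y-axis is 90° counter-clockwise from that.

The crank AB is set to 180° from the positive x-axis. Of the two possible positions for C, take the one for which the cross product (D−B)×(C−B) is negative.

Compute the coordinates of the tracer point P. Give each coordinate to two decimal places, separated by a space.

A=(0,0), D=(5.00,0)
B = A + 1.00·(cos180°, sin180°) = (-1.0000, 0.0000)
|BD| = 6.0000
circle(B,8.00) ∩ circle(D,8.00): a=3.0000, h=7.4162
  candidates: C₊=(2.0000,7.4162) cross=44.497; C₋=(2.0000,-7.4162) cross=-44.497
  mode - wants cross < 0 → take C=(2.0000,-7.4162) (cross=-44.497)
ex = (C−B)/|BC| = (0.3750,-0.9270); ey = (0.9270,0.3750)
P = B + -2.25·ex + -2.87·ey = (-4.5043,1.0096)

-4.50 1.01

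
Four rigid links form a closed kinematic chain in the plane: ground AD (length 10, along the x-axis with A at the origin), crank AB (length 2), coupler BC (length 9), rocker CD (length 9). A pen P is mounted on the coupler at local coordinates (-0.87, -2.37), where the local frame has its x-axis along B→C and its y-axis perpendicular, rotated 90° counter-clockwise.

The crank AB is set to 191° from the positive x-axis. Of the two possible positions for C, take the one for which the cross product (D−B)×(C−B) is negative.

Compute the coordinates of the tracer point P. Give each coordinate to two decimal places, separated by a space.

A=(0,0), D=(10.00,0)
B = A + 2.00·(cos191°, sin191°) = (-1.9633, -0.3816)
|BD| = 11.9693
circle(B,9.00) ∩ circle(D,9.00): a=5.9847, h=6.7219
  candidates: C₊=(3.8041,6.5277) cross=80.457; C₋=(4.2327,-6.9093) cross=-80.457
  mode - wants cross < 0 → take C=(4.2327,-6.9093) (cross=-80.457)
ex = (C−B)/|BC| = (0.6884,-0.7253); ey = (0.7253,0.6884)
P = B + -0.87·ex + -2.37·ey = (-4.2811,-1.3822)

-4.28 -1.38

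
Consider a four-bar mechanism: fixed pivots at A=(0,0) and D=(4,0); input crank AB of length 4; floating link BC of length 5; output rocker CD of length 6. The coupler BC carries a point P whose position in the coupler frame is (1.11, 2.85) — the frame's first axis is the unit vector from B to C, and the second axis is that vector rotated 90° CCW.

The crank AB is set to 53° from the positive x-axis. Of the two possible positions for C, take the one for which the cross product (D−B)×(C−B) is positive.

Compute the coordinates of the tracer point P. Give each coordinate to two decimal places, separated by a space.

2.28 6.25

A=(0,0), D=(4.00,0)
B = A + 4.00·(cos53°, sin53°) = (2.4073, 3.1945)
|BD| = 3.5696
circle(B,5.00) ∩ circle(D,6.00): a=0.2440, h=4.9940
  candidates: C₊=(6.9855,5.2045) cross=17.827; C₋=(-1.9532,0.7479) cross=-17.827
  mode + wants cross > 0 → take C=(6.9855,5.2045) (cross=17.827)
ex = (C−B)/|BC| = (0.9156,0.4020); ey = (-0.4020,0.9156)
P = B + 1.11·ex + 2.85·ey = (2.2779,6.2503)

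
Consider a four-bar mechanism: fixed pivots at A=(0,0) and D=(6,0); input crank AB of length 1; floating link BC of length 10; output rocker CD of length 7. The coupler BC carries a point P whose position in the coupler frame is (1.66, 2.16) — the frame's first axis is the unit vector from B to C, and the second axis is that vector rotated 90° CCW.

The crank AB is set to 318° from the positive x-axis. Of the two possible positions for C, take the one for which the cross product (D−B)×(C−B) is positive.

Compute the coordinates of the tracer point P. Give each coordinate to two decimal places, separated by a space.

0.20 2.00

A=(0,0), D=(6.00,0)
B = A + 1.00·(cos318°, sin318°) = (0.7431, -0.6691)
|BD| = 5.2993
circle(B,10.00) ∩ circle(D,7.00): a=7.4616, h=6.6576
  candidates: C₊=(7.3044,6.8774) cross=35.281; C₋=(8.9857,-6.3313) cross=-35.281
  mode + wants cross > 0 → take C=(7.3044,6.8774) (cross=35.281)
ex = (C−B)/|BC| = (0.6561,0.7547); ey = (-0.7547,0.6561)
P = B + 1.66·ex + 2.16·ey = (0.2023,2.0008)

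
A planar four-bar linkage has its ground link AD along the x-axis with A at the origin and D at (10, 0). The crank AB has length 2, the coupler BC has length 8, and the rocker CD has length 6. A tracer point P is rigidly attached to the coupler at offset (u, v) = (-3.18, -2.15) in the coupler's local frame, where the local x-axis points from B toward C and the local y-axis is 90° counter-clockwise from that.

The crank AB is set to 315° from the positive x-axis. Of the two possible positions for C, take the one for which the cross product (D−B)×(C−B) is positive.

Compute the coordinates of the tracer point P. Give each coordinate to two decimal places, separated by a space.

1.10 -5.24

A=(0,0), D=(10.00,0)
B = A + 2.00·(cos315°, sin315°) = (1.4142, -1.4142)
|BD| = 8.7015
circle(B,8.00) ∩ circle(D,6.00): a=5.9597, h=5.3369
  candidates: C₊=(6.4273,4.8203) cross=46.439; C₋=(8.1620,-5.7116) cross=-46.439
  mode + wants cross > 0 → take C=(6.4273,4.8203) (cross=46.439)
ex = (C−B)/|BC| = (0.6266,0.7793); ey = (-0.7793,0.6266)
P = B + -3.18·ex + -2.15·ey = (1.0971,-5.2397)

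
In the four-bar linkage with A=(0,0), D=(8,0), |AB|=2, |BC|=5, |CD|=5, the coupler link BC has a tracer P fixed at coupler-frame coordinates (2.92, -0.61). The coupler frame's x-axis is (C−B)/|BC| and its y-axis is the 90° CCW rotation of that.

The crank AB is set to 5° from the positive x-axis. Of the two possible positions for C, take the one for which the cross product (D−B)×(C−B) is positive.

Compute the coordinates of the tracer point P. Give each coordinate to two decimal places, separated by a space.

4.29 2.08

A=(0,0), D=(8.00,0)
B = A + 2.00·(cos5°, sin5°) = (1.9924, 0.1743)
|BD| = 6.0101
circle(B,5.00) ∩ circle(D,5.00): a=3.0051, h=3.9962
  candidates: C₊=(5.1121,4.0817) cross=24.018; C₋=(4.8803,-3.9074) cross=-24.018
  mode + wants cross > 0 → take C=(5.1121,4.0817) (cross=24.018)
ex = (C−B)/|BC| = (0.6239,0.7815); ey = (-0.7815,0.6239)
P = B + 2.92·ex + -0.61·ey = (4.2910,2.0756)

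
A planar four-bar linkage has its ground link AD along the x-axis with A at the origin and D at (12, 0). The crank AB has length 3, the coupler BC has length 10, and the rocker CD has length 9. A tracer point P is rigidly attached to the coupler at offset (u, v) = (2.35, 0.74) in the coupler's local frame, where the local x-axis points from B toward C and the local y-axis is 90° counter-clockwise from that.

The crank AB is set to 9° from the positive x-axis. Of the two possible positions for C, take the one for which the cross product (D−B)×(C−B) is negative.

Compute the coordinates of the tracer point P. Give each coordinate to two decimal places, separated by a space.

4.81 -1.17

A=(0,0), D=(12.00,0)
B = A + 3.00·(cos9°, sin9°) = (2.9631, 0.4693)
|BD| = 9.0491
circle(B,10.00) ∩ circle(D,9.00): a=5.5744, h=8.3022
  candidates: C₊=(8.9605,8.4712) cross=75.127; C₋=(8.0994,-8.1108) cross=-75.127
  mode - wants cross < 0 → take C=(8.0994,-8.1108) (cross=-75.127)
ex = (C−B)/|BC| = (0.5136,-0.8580); ey = (0.8580,0.5136)
P = B + 2.35·ex + 0.74·ey = (4.8050,-1.1669)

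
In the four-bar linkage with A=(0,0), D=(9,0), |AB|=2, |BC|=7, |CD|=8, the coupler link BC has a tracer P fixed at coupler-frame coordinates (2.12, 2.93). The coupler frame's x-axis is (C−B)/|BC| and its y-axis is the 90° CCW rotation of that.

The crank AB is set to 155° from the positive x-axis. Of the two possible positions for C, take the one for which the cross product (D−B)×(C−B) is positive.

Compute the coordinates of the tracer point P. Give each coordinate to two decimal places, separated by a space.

-2.26 4.43

A=(0,0), D=(9.00,0)
B = A + 2.00·(cos155°, sin155°) = (-1.8126, 0.8452)
|BD| = 10.8456
circle(B,7.00) ∩ circle(D,8.00): a=4.7313, h=5.1590
  candidates: C₊=(3.3063,5.6198) cross=55.952; C₋=(2.5022,-4.6668) cross=-55.952
  mode + wants cross > 0 → take C=(3.3063,5.6198) (cross=55.952)
ex = (C−B)/|BC| = (0.7313,0.6821); ey = (-0.6821,0.7313)
P = B + 2.12·ex + 2.93·ey = (-2.2608,4.4339)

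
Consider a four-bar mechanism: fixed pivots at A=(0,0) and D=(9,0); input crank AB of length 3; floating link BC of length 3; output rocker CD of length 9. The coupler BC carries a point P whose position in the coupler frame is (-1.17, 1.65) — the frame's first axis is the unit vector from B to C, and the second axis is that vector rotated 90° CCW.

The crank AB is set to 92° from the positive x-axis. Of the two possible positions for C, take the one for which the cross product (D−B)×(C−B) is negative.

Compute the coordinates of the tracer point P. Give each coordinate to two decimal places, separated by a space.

A=(0,0), D=(9.00,0)
B = A + 3.00·(cos92°, sin92°) = (-0.1047, 2.9982)
|BD| = 9.5856
circle(B,3.00) ∩ circle(D,9.00): a=1.0372, h=2.8150
  candidates: C₊=(1.7609,5.3475) cross=26.984; C₋=(0.0000,0.0000) cross=-26.984
  mode - wants cross < 0 → take C=(0.0000,0.0000) (cross=-26.984)
ex = (C−B)/|BC| = (0.0349,-0.9994); ey = (0.9994,0.0349)
P = B + -1.17·ex + 1.65·ey = (1.5035,4.2250)

1.50 4.23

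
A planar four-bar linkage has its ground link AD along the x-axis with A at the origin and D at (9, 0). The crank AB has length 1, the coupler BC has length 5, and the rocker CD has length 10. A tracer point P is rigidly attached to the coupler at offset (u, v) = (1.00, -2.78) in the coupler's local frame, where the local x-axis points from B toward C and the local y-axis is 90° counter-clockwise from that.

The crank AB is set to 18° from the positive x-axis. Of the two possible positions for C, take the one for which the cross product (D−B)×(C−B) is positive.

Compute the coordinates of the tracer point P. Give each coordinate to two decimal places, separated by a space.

3.63 1.55

A=(0,0), D=(9.00,0)
B = A + 1.00·(cos18°, sin18°) = (0.9511, 0.3090)
|BD| = 8.0549
circle(B,5.00) ∩ circle(D,10.00): a=-0.6281, h=4.9604
  candidates: C₊=(0.5137,5.2899) cross=39.955; C₋=(0.1331,-4.6236) cross=-39.955
  mode + wants cross > 0 → take C=(0.5137,5.2899) (cross=39.955)
ex = (C−B)/|BC| = (-0.0875,0.9962); ey = (-0.9962,-0.0875)
P = B + 1.00·ex + -2.78·ey = (3.6329,1.5484)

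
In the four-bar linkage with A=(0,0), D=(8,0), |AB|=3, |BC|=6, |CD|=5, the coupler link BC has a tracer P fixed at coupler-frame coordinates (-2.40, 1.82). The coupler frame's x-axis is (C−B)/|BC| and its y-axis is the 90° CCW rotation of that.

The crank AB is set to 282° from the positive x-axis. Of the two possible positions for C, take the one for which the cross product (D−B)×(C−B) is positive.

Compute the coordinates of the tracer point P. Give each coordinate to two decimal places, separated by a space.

-2.14 -4.14

A=(0,0), D=(8.00,0)
B = A + 3.00·(cos282°, sin282°) = (0.6237, -2.9344)
|BD| = 7.9385
circle(B,6.00) ∩ circle(D,5.00): a=4.6621, h=3.7769
  candidates: C₊=(3.5595,2.2983) cross=29.983; C₋=(6.3517,-4.7205) cross=-29.983
  mode + wants cross > 0 → take C=(3.5595,2.2983) (cross=29.983)
ex = (C−B)/|BC| = (0.4893,0.8721); ey = (-0.8721,0.4893)
P = B + -2.40·ex + 1.82·ey = (-2.1378,-4.1370)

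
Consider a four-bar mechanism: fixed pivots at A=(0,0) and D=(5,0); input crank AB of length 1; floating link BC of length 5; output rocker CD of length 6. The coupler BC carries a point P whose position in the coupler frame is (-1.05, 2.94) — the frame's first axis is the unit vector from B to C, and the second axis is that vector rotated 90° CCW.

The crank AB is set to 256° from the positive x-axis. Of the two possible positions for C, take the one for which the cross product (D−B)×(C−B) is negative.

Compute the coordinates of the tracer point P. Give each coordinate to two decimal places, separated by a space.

A=(0,0), D=(5.00,0)
B = A + 1.00·(cos256°, sin256°) = (-0.2419, -0.9703)
|BD| = 5.3310
circle(B,5.00) ∩ circle(D,6.00): a=1.6338, h=4.7255
  candidates: C₊=(0.5045,3.9737) cross=25.192; C₋=(2.2247,-5.3195) cross=-25.192
  mode - wants cross < 0 → take C=(2.2247,-5.3195) (cross=-25.192)
ex = (C−B)/|BC| = (0.4933,-0.8698); ey = (0.8698,0.4933)
P = B + -1.05·ex + 2.94·ey = (1.7975,1.3934)

1.80 1.39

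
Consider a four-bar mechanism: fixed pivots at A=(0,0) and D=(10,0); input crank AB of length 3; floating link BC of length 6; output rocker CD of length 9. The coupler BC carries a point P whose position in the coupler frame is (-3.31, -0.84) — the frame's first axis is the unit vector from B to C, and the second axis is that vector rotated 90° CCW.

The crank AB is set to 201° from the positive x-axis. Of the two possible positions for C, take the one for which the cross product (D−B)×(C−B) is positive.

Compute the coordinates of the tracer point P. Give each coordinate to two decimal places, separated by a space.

-4.61 -3.97

A=(0,0), D=(10.00,0)
B = A + 3.00·(cos201°, sin201°) = (-2.8007, -1.0751)
|BD| = 12.8458
circle(B,6.00) ∩ circle(D,9.00): a=4.6714, h=3.7654
  candidates: C₊=(1.5391,3.0681) cross=48.370; C₋=(2.1694,-4.4364) cross=-48.370
  mode + wants cross > 0 → take C=(1.5391,3.0681) (cross=48.370)
ex = (C−B)/|BC| = (0.7233,0.6905); ey = (-0.6905,0.7233)
P = B + -3.31·ex + -0.84·ey = (-4.6148,-3.9683)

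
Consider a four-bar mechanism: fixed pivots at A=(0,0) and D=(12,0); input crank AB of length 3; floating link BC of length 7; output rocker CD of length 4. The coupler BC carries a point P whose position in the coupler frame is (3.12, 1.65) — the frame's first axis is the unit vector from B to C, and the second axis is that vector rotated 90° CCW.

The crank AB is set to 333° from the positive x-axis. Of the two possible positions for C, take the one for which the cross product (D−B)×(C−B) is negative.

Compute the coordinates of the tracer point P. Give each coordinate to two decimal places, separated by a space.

6.10 -0.53

A=(0,0), D=(12.00,0)
B = A + 3.00·(cos333°, sin333°) = (2.6730, -1.3620)
|BD| = 9.4259
circle(B,7.00) ∩ circle(D,4.00): a=6.4634, h=2.6877
  candidates: C₊=(8.6803,2.2315) cross=25.334; C₋=(9.4570,-3.0876) cross=-25.334
  mode - wants cross < 0 → take C=(9.4570,-3.0876) (cross=-25.334)
ex = (C−B)/|BC| = (0.9691,-0.2465); ey = (0.2465,0.9691)
P = B + 3.12·ex + 1.65·ey = (6.1035,-0.5320)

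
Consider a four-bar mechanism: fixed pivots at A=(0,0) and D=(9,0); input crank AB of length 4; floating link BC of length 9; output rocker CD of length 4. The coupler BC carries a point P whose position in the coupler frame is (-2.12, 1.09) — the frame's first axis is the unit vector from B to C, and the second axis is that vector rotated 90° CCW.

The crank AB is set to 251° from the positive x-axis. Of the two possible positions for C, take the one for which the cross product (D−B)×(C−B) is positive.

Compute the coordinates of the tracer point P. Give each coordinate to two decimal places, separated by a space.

-3.62 -4.32

A=(0,0), D=(9.00,0)
B = A + 4.00·(cos251°, sin251°) = (-1.3023, -3.7821)
|BD| = 10.9746
circle(B,9.00) ∩ circle(D,4.00): a=8.4487, h=3.1016
  candidates: C₊=(5.5600,2.0411) cross=34.039; C₋=(7.6977,-3.7821) cross=-34.039
  mode + wants cross > 0 → take C=(5.5600,2.0411) (cross=34.039)
ex = (C−B)/|BC| = (0.7625,0.6470); ey = (-0.6470,0.7625)
P = B + -2.12·ex + 1.09·ey = (-3.6240,-4.3227)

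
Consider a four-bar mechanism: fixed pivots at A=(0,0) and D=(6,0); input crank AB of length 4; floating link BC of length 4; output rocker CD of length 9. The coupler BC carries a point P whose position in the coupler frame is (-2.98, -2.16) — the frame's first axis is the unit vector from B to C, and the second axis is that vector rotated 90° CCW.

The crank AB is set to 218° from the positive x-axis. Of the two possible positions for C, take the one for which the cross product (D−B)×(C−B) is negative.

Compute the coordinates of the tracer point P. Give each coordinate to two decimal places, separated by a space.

A=(0,0), D=(6.00,0)
B = A + 4.00·(cos218°, sin218°) = (-3.1520, -2.4626)
|BD| = 9.4776
circle(B,4.00) ∩ circle(D,9.00): a=1.3096, h=3.7795
  candidates: C₊=(-2.8695,1.5274) cross=35.821; C₋=(-0.9053,-5.7721) cross=-35.821
  mode - wants cross < 0 → take C=(-0.9053,-5.7721) (cross=-35.821)
ex = (C−B)/|BC| = (0.5617,-0.8274); ey = (0.8274,0.5617)
P = B + -2.98·ex + -2.16·ey = (-6.6129,-1.2104)

-6.61 -1.21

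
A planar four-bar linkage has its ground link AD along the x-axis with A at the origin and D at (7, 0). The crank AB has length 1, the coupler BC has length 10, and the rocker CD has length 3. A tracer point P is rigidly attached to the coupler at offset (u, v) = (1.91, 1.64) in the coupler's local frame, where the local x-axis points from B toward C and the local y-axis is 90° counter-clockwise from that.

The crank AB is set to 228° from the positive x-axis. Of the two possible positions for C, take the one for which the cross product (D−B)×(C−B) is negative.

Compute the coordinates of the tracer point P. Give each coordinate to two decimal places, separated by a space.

A=(0,0), D=(7.00,0)
B = A + 1.00·(cos228°, sin228°) = (-0.6691, -0.7431)
|BD| = 7.7051
circle(B,10.00) ∩ circle(D,3.00): a=9.7577, h=2.1878
  candidates: C₊=(8.8321,2.3756) cross=16.857; C₋=(9.2541,-1.9796) cross=-16.857
  mode - wants cross < 0 → take C=(9.2541,-1.9796) (cross=-16.857)
ex = (C−B)/|BC| = (0.9923,-0.1236); ey = (0.1236,0.9923)
P = B + 1.91·ex + 1.64·ey = (1.4290,0.6481)

1.43 0.65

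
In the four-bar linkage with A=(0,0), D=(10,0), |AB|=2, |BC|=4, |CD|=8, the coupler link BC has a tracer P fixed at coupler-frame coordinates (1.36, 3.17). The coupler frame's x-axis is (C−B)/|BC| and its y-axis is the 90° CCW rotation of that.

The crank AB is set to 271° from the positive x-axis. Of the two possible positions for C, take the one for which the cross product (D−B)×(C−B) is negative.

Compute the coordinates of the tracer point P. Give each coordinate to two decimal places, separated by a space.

2.99 -0.22

A=(0,0), D=(10.00,0)
B = A + 2.00·(cos271°, sin271°) = (0.0349, -1.9997)
|BD| = 10.1638
circle(B,4.00) ∩ circle(D,8.00): a=2.7205, h=2.9323
  candidates: C₊=(2.1253,1.4106) cross=29.804; C₋=(3.2792,-4.3395) cross=-29.804
  mode - wants cross < 0 → take C=(3.2792,-4.3395) (cross=-29.804)
ex = (C−B)/|BC| = (0.8111,-0.5849); ey = (0.5849,0.8111)
P = B + 1.36·ex + 3.17·ey = (2.9922,-0.2241)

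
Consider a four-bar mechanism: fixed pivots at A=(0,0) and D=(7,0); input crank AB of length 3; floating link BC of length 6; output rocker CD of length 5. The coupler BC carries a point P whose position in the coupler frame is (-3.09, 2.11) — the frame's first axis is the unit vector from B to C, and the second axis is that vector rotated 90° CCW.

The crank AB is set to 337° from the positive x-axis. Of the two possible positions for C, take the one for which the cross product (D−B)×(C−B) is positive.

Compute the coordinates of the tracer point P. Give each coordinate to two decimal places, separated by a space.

A=(0,0), D=(7.00,0)
B = A + 3.00·(cos337°, sin337°) = (2.7615, -1.1722)
|BD| = 4.3976
circle(B,6.00) ∩ circle(D,5.00): a=3.4495, h=4.9093
  candidates: C₊=(4.7776,4.4789) cross=21.589; C₋=(7.3948,-4.9844) cross=-21.589
  mode + wants cross > 0 → take C=(4.7776,4.4789) (cross=21.589)
ex = (C−B)/|BC| = (0.3360,0.9419); ey = (-0.9419,0.3360)
P = B + -3.09·ex + 2.11·ey = (-0.2641,-3.3735)

-0.26 -3.37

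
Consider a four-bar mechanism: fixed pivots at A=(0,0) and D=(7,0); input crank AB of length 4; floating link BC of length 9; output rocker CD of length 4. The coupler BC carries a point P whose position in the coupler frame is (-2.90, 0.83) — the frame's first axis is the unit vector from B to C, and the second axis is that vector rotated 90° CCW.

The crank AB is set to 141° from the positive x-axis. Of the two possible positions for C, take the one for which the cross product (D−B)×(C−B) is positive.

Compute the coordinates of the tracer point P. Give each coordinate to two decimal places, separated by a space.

A=(0,0), D=(7.00,0)
B = A + 4.00·(cos141°, sin141°) = (-3.1086, 2.5173)
|BD| = 10.4173
circle(B,9.00) ∩ circle(D,4.00): a=8.3285, h=3.4113
  candidates: C₊=(5.7974,3.8149) cross=35.536; C₋=(4.1487,-2.8054) cross=-35.536
  mode + wants cross > 0 → take C=(5.7974,3.8149) (cross=35.536)
ex = (C−B)/|BC| = (0.9896,0.1442); ey = (-0.1442,0.9896)
P = B + -2.90·ex + 0.83·ey = (-6.0980,2.9205)

-6.10 2.92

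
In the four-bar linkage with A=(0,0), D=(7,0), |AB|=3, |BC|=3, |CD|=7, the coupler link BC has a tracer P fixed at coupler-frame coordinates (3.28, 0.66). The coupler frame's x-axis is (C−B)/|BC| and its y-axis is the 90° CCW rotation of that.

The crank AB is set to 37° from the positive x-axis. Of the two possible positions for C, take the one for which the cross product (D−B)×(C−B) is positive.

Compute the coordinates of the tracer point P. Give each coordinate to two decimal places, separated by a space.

A=(0,0), D=(7.00,0)
B = A + 3.00·(cos37°, sin37°) = (2.3959, 1.8054)
|BD| = 4.9454
circle(B,3.00) ∩ circle(D,7.00): a=-1.5714, h=2.5555
  candidates: C₊=(1.8659,4.7583) cross=12.638; C₋=(-0.0000,0.0000) cross=-12.638
  mode + wants cross > 0 → take C=(1.8659,4.7583) (cross=12.638)
ex = (C−B)/|BC| = (-0.1767,0.9843); ey = (-0.9843,-0.1767)
P = B + 3.28·ex + 0.66·ey = (1.1668,4.9172)

1.17 4.92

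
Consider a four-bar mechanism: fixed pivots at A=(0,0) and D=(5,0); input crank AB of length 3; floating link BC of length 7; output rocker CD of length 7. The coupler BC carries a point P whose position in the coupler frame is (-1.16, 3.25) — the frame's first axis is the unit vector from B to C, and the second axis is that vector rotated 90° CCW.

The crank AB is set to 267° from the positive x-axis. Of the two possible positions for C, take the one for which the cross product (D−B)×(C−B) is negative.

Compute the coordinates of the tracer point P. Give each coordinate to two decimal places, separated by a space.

0.74 0.34

A=(0,0), D=(5.00,0)
B = A + 3.00·(cos267°, sin267°) = (-0.1570, -2.9959)
|BD| = 5.9641
circle(B,7.00) ∩ circle(D,7.00): a=2.9820, h=6.3330
  candidates: C₊=(-0.7597,3.9781) cross=37.771; C₋=(5.6027,-6.9740) cross=-37.771
  mode - wants cross < 0 → take C=(5.6027,-6.9740) (cross=-37.771)
ex = (C−B)/|BC| = (0.8228,-0.5683); ey = (0.5683,0.8228)
P = B + -1.16·ex + 3.25·ey = (0.7355,0.3375)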